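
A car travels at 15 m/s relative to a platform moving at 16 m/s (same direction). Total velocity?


Given: object velocity = 15 m/s, platform velocity = 16 m/s (same direction)
Using classical velocity addition: v_total = v_object + v_platform
v_total = 15 + 16
v_total = 31 m/s

31 m/s


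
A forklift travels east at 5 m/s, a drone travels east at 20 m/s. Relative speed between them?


Given: v_A = 5 m/s east, v_B = 20 m/s east
Both move in the same direction; relative speed = |v_A - v_B|
|5 - 20| = |-15|
= 15 m/s

15 m/s


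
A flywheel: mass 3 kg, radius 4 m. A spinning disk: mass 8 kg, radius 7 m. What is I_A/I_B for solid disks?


Given: M1=3 kg, R1=4 m, M2=8 kg, R2=7 m
For a disk: I = (1/2)*M*R^2, so I_A/I_B = (M1*R1^2)/(M2*R2^2)
M1*R1^2 = 3*16 = 48
M2*R2^2 = 8*49 = 392
I_A/I_B = 48/392 = 6/49

6/49


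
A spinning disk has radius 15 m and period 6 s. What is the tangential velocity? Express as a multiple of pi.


Given: radius r = 15 m, period T = 6 s
Using v = 2*pi*r / T
v = 2*pi*15 / 6
v = 30*pi / 6
v = 5*pi m/s

5*pi m/s


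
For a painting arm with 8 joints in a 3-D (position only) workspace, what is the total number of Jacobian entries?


Given: task space dimension = 3, joints = 8
Jacobian is a 3 x 8 matrix
Total entries = rows * columns
Total = 3 * 8
Total = 24

24


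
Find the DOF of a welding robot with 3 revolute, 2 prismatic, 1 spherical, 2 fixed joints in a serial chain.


Given: serial robot with 3 revolute, 2 prismatic, 1 spherical, 2 fixed joints
DOF contribution per joint type: revolute=1, prismatic=1, spherical=3, fixed=0
DOF = 3*1 + 2*1 + 1*3 + 2*0
DOF = 8

8


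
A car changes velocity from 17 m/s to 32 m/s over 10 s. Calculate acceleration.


Given: initial velocity v0 = 17 m/s, final velocity v = 32 m/s, time t = 10 s
Using a = (v - v0) / t
a = (32 - 17) / 10
a = 15 / 10
a = 3/2 m/s^2

3/2 m/s^2


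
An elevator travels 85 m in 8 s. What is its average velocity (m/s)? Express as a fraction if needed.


Given: distance d = 85 m, time t = 8 s
Using v = d / t
v = 85 / 8
v = 85/8 m/s

85/8 m/s


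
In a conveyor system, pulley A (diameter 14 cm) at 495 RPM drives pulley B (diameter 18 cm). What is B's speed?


Given: D1 = 14 cm, w1 = 495 RPM, D2 = 18 cm
Using D1*w1 = D2*w2
w2 = D1*w1 / D2
w2 = 14*495 / 18
w2 = 6930 / 18
w2 = 385 RPM

385 RPM


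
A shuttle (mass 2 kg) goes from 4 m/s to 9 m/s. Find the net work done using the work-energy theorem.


Given: m = 2 kg, v0 = 4 m/s, v = 9 m/s
Using W = (1/2)*m*(v^2 - v0^2)
v^2 = 9^2 = 81
v0^2 = 4^2 = 16
v^2 - v0^2 = 81 - 16 = 65
W = (1/2)*2*65 = 65 J

65 J


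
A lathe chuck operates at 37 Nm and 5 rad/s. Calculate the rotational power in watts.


Given: tau = 37 Nm, omega = 5 rad/s
Using P = tau * omega
P = 37 * 5
P = 185 W

185 W


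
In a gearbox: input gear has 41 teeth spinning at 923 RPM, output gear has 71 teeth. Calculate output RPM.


Given: N1 = 41 teeth, w1 = 923 RPM, N2 = 71 teeth
Using N1*w1 = N2*w2
w2 = N1*w1 / N2
w2 = 41*923 / 71
w2 = 37843 / 71
w2 = 533 RPM

533 RPM


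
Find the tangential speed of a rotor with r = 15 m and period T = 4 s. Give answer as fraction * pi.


Given: radius r = 15 m, period T = 4 s
Using v = 2*pi*r / T
v = 2*pi*15 / 4
v = 30*pi / 4
v = 15/2*pi m/s

15/2*pi m/s


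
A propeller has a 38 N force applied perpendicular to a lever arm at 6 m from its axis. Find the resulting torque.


Given: F = 38 N, r = 6 m, angle = 90 deg (perpendicular)
Using tau = F * r * sin(90)
sin(90) = 1
tau = 38 * 6 * 1
tau = 228 Nm

228 Nm


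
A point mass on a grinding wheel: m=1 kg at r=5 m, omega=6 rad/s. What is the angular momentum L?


Given: m = 1 kg, r = 5 m, omega = 6 rad/s
For a point mass: I = m*r^2
I = 1*5^2 = 1*25 = 25
L = I*omega = 25*6
L = 150 kg*m^2/s

150 kg*m^2/s


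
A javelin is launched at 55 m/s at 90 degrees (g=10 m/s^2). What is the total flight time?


Given: v0 = 55 m/s, theta = 90 deg, g = 10 m/s^2
sin(90) = 1
Using T = 2*v0*sin(theta) / g
T = 2*55*1 / 10
T = 110 / 10
T = 11 s

11 s


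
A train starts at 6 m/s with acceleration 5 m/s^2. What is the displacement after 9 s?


Given: v0 = 6 m/s, a = 5 m/s^2, t = 9 s
Using s = v0*t + (1/2)*a*t^2
s = 6*9 + (1/2)*5*9^2
s = 54 + (1/2)*405
s = 54 + 405/2
s = 513/2

513/2 m


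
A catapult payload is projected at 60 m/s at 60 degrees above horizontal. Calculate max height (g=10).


Given: v0 = 60 m/s, theta = 60 deg, g = 10 m/s^2
sin^2(60) = 3/4
Using H = v0^2 * sin^2(theta) / (2*g)
H = 60^2 * 3/4 / (2*10)
H = 3600 * 3/4 / 20
H = 2700 / 20
H = 135 m

135 m


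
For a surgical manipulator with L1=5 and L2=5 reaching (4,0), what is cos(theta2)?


Given: L1 = 5, L2 = 5, target (x, y) = (4, 0)
Using cos(theta2) = (x^2 + y^2 - L1^2 - L2^2) / (2*L1*L2)
x^2 + y^2 = 4^2 + 0 = 16
L1^2 + L2^2 = 25 + 25 = 50
Numerator = 16 - 50 = -34
Denominator = 2*5*5 = 50
cos(theta2) = -34/50 = -17/25

-17/25


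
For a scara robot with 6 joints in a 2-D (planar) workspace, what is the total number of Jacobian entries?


Given: task space dimension = 2, joints = 6
Jacobian is a 2 x 6 matrix
Total entries = rows * columns
Total = 2 * 6
Total = 12

12


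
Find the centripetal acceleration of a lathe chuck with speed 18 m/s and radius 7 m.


Given: v = 18 m/s, r = 7 m
Using a_c = v^2 / r
a_c = 18^2 / 7
a_c = 324 / 7
a_c = 324/7 m/s^2

324/7 m/s^2


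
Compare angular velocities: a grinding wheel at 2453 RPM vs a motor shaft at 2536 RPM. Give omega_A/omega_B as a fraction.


Given: RPM_A = 2453, RPM_B = 2536
omega = 2*pi*RPM/60, so omega_A/omega_B = RPM_A / RPM_B
omega_A/omega_B = 2453 / 2536
omega_A/omega_B = 2453/2536

2453/2536


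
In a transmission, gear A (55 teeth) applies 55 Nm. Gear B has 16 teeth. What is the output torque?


Given: N1 = 55, N2 = 16, T1 = 55 Nm
Using T2/T1 = N2/N1
T2 = T1 * N2 / N1
T2 = 55 * 16 / 55
T2 = 880 / 55
T2 = 16 Nm

16 Nm


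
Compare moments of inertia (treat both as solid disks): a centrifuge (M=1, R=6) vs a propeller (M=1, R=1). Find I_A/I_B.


Given: M1=1 kg, R1=6 m, M2=1 kg, R2=1 m
For a disk: I = (1/2)*M*R^2, so I_A/I_B = (M1*R1^2)/(M2*R2^2)
M1*R1^2 = 1*36 = 36
M2*R2^2 = 1*1 = 1
I_A/I_B = 36/1 = 36

36


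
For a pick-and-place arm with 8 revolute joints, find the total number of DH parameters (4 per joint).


Given: 8 joints, 4 DH parameters per joint (d, theta, a, alpha)
Total DH parameters = number_of_joints * 4
Total = 8 * 4
Total = 32

32


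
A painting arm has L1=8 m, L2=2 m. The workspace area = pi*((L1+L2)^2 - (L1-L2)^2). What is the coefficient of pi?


Given: L1 = 8, L2 = 2
(L1+L2)^2 = (10)^2 = 100
(L1-L2)^2 = (6)^2 = 36
Difference = 100 - 36 = 64
This equals 4*L1*L2 = 4*8*2 = 64
Workspace area = 64*pi

64


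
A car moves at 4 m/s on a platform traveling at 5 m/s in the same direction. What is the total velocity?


Given: object velocity = 4 m/s, platform velocity = 5 m/s (same direction)
Using classical velocity addition: v_total = v_object + v_platform
v_total = 4 + 5
v_total = 9 m/s

9 m/s


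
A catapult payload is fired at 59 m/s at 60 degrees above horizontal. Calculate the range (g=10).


Given: v0 = 59 m/s, theta = 60 deg, g = 10 m/s^2
sin(2*60) = sin(120) = sqrt(3)/2
Using R = v0^2 * sin(2*theta) / g
R = 59^2 * (sqrt(3)/2) / 10
R = 3481 * sqrt(3) / 20
R = 3481/20*sqrt(3) m

3481/20*sqrt(3) m


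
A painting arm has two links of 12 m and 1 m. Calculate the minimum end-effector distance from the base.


Given: L1 = 12 m, L2 = 1 m
For a 2-link planar arm, min reach = |L1 - L2| (second link folded back)
Min reach = |12 - 1|
Min reach = 11 m

11 m


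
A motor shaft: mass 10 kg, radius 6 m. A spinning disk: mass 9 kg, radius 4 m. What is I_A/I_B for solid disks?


Given: M1=10 kg, R1=6 m, M2=9 kg, R2=4 m
For a disk: I = (1/2)*M*R^2, so I_A/I_B = (M1*R1^2)/(M2*R2^2)
M1*R1^2 = 10*36 = 360
M2*R2^2 = 9*16 = 144
I_A/I_B = 360/144 = 5/2

5/2


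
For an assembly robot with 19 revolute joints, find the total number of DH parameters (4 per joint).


Given: 19 joints, 4 DH parameters per joint (d, theta, a, alpha)
Total DH parameters = number_of_joints * 4
Total = 19 * 4
Total = 76

76


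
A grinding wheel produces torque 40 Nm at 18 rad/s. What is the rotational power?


Given: tau = 40 Nm, omega = 18 rad/s
Using P = tau * omega
P = 40 * 18
P = 720 W

720 W


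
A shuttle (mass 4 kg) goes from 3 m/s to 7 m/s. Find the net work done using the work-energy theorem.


Given: m = 4 kg, v0 = 3 m/s, v = 7 m/s
Using W = (1/2)*m*(v^2 - v0^2)
v^2 = 7^2 = 49
v0^2 = 3^2 = 9
v^2 - v0^2 = 49 - 9 = 40
W = (1/2)*4*40 = 80 J

80 J


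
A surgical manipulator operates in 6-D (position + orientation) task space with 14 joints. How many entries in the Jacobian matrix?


Given: task space dimension = 6, joints = 14
Jacobian is a 6 x 14 matrix
Total entries = rows * columns
Total = 6 * 14
Total = 84

84


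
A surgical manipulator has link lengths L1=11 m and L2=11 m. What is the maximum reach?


Given: L1 = 11 m, L2 = 11 m
For a 2-link planar arm, max reach = L1 + L2 (fully extended)
Max reach = 11 + 11
Max reach = 22 m

22 m


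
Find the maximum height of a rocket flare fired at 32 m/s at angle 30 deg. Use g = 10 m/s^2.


Given: v0 = 32 m/s, theta = 30 deg, g = 10 m/s^2
sin^2(30) = 1/4
Using H = v0^2 * sin^2(theta) / (2*g)
H = 32^2 * 1/4 / (2*10)
H = 1024 * 1/4 / 20
H = 256 / 20
H = 64/5 m

64/5 m


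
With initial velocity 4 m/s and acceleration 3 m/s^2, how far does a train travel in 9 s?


Given: v0 = 4 m/s, a = 3 m/s^2, t = 9 s
Using s = v0*t + (1/2)*a*t^2
s = 4*9 + (1/2)*3*9^2
s = 36 + (1/2)*243
s = 36 + 243/2
s = 315/2

315/2 m


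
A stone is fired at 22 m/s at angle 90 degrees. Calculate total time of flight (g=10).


Given: v0 = 22 m/s, theta = 90 deg, g = 10 m/s^2
sin(90) = 1
Using T = 2*v0*sin(theta) / g
T = 2*22*1 / 10
T = 44 / 10
T = 22/5 s

22/5 s


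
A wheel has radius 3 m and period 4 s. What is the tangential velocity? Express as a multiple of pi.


Given: radius r = 3 m, period T = 4 s
Using v = 2*pi*r / T
v = 2*pi*3 / 4
v = 6*pi / 4
v = 3/2*pi m/s

3/2*pi m/s


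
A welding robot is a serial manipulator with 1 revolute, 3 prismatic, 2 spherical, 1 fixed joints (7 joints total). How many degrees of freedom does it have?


Given: serial robot with 1 revolute, 3 prismatic, 2 spherical, 1 fixed joints
DOF contribution per joint type: revolute=1, prismatic=1, spherical=3, fixed=0
DOF = 1*1 + 3*1 + 2*3 + 1*0
DOF = 10

10


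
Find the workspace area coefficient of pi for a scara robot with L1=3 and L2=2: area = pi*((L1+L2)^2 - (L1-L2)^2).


Given: L1 = 3, L2 = 2
(L1+L2)^2 = (5)^2 = 25
(L1-L2)^2 = (1)^2 = 1
Difference = 25 - 1 = 24
This equals 4*L1*L2 = 4*3*2 = 24
Workspace area = 24*pi

24


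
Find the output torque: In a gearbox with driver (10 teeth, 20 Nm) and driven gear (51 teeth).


Given: N1 = 10, N2 = 51, T1 = 20 Nm
Using T2/T1 = N2/N1
T2 = T1 * N2 / N1
T2 = 20 * 51 / 10
T2 = 1020 / 10
T2 = 102 Nm

102 Nm


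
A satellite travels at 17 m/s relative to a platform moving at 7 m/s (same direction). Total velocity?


Given: object velocity = 17 m/s, platform velocity = 7 m/s (same direction)
Using classical velocity addition: v_total = v_object + v_platform
v_total = 17 + 7
v_total = 24 m/s

24 m/s


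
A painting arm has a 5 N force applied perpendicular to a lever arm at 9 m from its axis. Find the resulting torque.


Given: F = 5 N, r = 9 m, angle = 90 deg (perpendicular)
Using tau = F * r * sin(90)
sin(90) = 1
tau = 5 * 9 * 1
tau = 45 Nm

45 Nm


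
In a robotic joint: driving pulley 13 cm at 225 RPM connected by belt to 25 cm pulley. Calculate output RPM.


Given: D1 = 13 cm, w1 = 225 RPM, D2 = 25 cm
Using D1*w1 = D2*w2
w2 = D1*w1 / D2
w2 = 13*225 / 25
w2 = 2925 / 25
w2 = 117 RPM

117 RPM


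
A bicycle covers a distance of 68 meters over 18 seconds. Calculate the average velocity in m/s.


Given: distance d = 68 m, time t = 18 s
Using v = d / t
v = 68 / 18
v = 34/9 m/s

34/9 m/s


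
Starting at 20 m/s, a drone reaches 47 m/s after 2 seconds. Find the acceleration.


Given: initial velocity v0 = 20 m/s, final velocity v = 47 m/s, time t = 2 s
Using a = (v - v0) / t
a = (47 - 20) / 2
a = 27 / 2
a = 27/2 m/s^2

27/2 m/s^2


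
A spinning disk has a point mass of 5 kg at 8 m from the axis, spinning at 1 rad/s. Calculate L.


Given: m = 5 kg, r = 8 m, omega = 1 rad/s
For a point mass: I = m*r^2
I = 5*8^2 = 5*64 = 320
L = I*omega = 320*1
L = 320 kg*m^2/s

320 kg*m^2/s


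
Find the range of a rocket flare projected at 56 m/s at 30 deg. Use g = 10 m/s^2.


Given: v0 = 56 m/s, theta = 30 deg, g = 10 m/s^2
sin(2*30) = sin(60) = sqrt(3)/2
Using R = v0^2 * sin(2*theta) / g
R = 56^2 * (sqrt(3)/2) / 10
R = 3136 * sqrt(3) / 20
R = 784/5*sqrt(3) m

784/5*sqrt(3) m


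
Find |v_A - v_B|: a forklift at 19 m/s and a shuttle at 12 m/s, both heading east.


Given: v_A = 19 m/s east, v_B = 12 m/s east
Both move in the same direction; relative speed = |v_A - v_B|
|19 - 12| = |7|
= 7 m/s

7 m/s


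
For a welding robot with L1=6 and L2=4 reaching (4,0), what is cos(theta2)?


Given: L1 = 6, L2 = 4, target (x, y) = (4, 0)
Using cos(theta2) = (x^2 + y^2 - L1^2 - L2^2) / (2*L1*L2)
x^2 + y^2 = 4^2 + 0 = 16
L1^2 + L2^2 = 36 + 16 = 52
Numerator = 16 - 52 = -36
Denominator = 2*6*4 = 48
cos(theta2) = -36/48 = -3/4

-3/4


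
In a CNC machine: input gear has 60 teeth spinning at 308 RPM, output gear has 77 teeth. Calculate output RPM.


Given: N1 = 60 teeth, w1 = 308 RPM, N2 = 77 teeth
Using N1*w1 = N2*w2
w2 = N1*w1 / N2
w2 = 60*308 / 77
w2 = 18480 / 77
w2 = 240 RPM

240 RPM


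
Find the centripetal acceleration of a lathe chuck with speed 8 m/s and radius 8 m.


Given: v = 8 m/s, r = 8 m
Using a_c = v^2 / r
a_c = 8^2 / 8
a_c = 64 / 8
a_c = 8 m/s^2

8 m/s^2


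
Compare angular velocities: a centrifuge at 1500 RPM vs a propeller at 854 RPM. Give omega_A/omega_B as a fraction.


Given: RPM_A = 1500, RPM_B = 854
omega = 2*pi*RPM/60, so omega_A/omega_B = RPM_A / RPM_B
omega_A/omega_B = 1500 / 854
omega_A/omega_B = 750/427

750/427


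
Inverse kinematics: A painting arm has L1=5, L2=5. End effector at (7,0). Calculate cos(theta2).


Given: L1 = 5, L2 = 5, target (x, y) = (7, 0)
Using cos(theta2) = (x^2 + y^2 - L1^2 - L2^2) / (2*L1*L2)
x^2 + y^2 = 7^2 + 0 = 49
L1^2 + L2^2 = 25 + 25 = 50
Numerator = 49 - 50 = -1
Denominator = 2*5*5 = 50
cos(theta2) = -1/50 = -1/50

-1/50


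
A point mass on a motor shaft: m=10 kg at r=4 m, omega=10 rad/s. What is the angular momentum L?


Given: m = 10 kg, r = 4 m, omega = 10 rad/s
For a point mass: I = m*r^2
I = 10*4^2 = 10*16 = 160
L = I*omega = 160*10
L = 1600 kg*m^2/s

1600 kg*m^2/s


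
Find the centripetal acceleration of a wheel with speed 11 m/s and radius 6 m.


Given: v = 11 m/s, r = 6 m
Using a_c = v^2 / r
a_c = 11^2 / 6
a_c = 121 / 6
a_c = 121/6 m/s^2

121/6 m/s^2


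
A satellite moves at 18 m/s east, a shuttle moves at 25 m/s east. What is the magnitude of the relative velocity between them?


Given: v_A = 18 m/s east, v_B = 25 m/s east
Both move in the same direction; relative speed = |v_A - v_B|
|18 - 25| = |-7|
= 7 m/s

7 m/s


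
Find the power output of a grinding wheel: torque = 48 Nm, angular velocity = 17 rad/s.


Given: tau = 48 Nm, omega = 17 rad/s
Using P = tau * omega
P = 48 * 17
P = 816 W

816 W


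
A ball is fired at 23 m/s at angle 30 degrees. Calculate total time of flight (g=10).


Given: v0 = 23 m/s, theta = 30 deg, g = 10 m/s^2
sin(30) = 1/2
Using T = 2*v0*sin(theta) / g
T = 2*23*1/2 / 10
T = 23 / 10
T = 23/10 s

23/10 s


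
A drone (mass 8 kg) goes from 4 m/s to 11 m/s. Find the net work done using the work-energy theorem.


Given: m = 8 kg, v0 = 4 m/s, v = 11 m/s
Using W = (1/2)*m*(v^2 - v0^2)
v^2 = 11^2 = 121
v0^2 = 4^2 = 16
v^2 - v0^2 = 121 - 16 = 105
W = (1/2)*8*105 = 420 J

420 J


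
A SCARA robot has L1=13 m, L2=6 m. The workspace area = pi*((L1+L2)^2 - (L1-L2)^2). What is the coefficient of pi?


Given: L1 = 13, L2 = 6
(L1+L2)^2 = (19)^2 = 361
(L1-L2)^2 = (7)^2 = 49
Difference = 361 - 49 = 312
This equals 4*L1*L2 = 4*13*6 = 312
Workspace area = 312*pi

312


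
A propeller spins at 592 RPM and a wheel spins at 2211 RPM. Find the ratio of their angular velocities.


Given: RPM_A = 592, RPM_B = 2211
omega = 2*pi*RPM/60, so omega_A/omega_B = RPM_A / RPM_B
omega_A/omega_B = 592 / 2211
omega_A/omega_B = 592/2211

592/2211


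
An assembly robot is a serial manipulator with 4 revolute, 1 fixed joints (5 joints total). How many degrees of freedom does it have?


Given: serial robot with 4 revolute, 1 fixed joints
DOF contribution per joint type: revolute=1, prismatic=1, spherical=3, fixed=0
DOF = 4*1 + 1*0
DOF = 4

4


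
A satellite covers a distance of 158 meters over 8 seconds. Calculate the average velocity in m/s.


Given: distance d = 158 m, time t = 8 s
Using v = d / t
v = 158 / 8
v = 79/4 m/s

79/4 m/s


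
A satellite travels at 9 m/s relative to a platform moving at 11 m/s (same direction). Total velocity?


Given: object velocity = 9 m/s, platform velocity = 11 m/s (same direction)
Using classical velocity addition: v_total = v_object + v_platform
v_total = 9 + 11
v_total = 20 m/s

20 m/s


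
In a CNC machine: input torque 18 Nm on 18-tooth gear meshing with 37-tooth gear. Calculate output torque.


Given: N1 = 18, N2 = 37, T1 = 18 Nm
Using T2/T1 = N2/N1
T2 = T1 * N2 / N1
T2 = 18 * 37 / 18
T2 = 666 / 18
T2 = 37 Nm

37 Nm


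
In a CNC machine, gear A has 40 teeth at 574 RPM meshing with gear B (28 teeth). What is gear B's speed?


Given: N1 = 40 teeth, w1 = 574 RPM, N2 = 28 teeth
Using N1*w1 = N2*w2
w2 = N1*w1 / N2
w2 = 40*574 / 28
w2 = 22960 / 28
w2 = 820 RPM

820 RPM


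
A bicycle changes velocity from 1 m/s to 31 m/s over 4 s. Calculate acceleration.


Given: initial velocity v0 = 1 m/s, final velocity v = 31 m/s, time t = 4 s
Using a = (v - v0) / t
a = (31 - 1) / 4
a = 30 / 4
a = 15/2 m/s^2

15/2 m/s^2


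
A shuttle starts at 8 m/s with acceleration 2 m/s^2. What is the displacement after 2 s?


Given: v0 = 8 m/s, a = 2 m/s^2, t = 2 s
Using s = v0*t + (1/2)*a*t^2
s = 8*2 + (1/2)*2*2^2
s = 16 + (1/2)*8
s = 16 + 4
s = 20

20 m


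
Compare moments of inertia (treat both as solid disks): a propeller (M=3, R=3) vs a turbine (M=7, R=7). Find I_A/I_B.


Given: M1=3 kg, R1=3 m, M2=7 kg, R2=7 m
For a disk: I = (1/2)*M*R^2, so I_A/I_B = (M1*R1^2)/(M2*R2^2)
M1*R1^2 = 3*9 = 27
M2*R2^2 = 7*49 = 343
I_A/I_B = 27/343 = 27/343

27/343


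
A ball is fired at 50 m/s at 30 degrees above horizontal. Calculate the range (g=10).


Given: v0 = 50 m/s, theta = 30 deg, g = 10 m/s^2
sin(2*30) = sin(60) = sqrt(3)/2
Using R = v0^2 * sin(2*theta) / g
R = 50^2 * (sqrt(3)/2) / 10
R = 2500 * sqrt(3) / 20
R = 125*sqrt(3) m

125*sqrt(3) m


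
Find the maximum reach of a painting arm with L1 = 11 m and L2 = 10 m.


Given: L1 = 11 m, L2 = 10 m
For a 2-link planar arm, max reach = L1 + L2 (fully extended)
Max reach = 11 + 10
Max reach = 21 m

21 m


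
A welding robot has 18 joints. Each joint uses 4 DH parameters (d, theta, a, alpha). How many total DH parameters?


Given: 18 joints, 4 DH parameters per joint (d, theta, a, alpha)
Total DH parameters = number_of_joints * 4
Total = 18 * 4
Total = 72

72


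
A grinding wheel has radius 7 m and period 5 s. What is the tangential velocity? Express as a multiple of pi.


Given: radius r = 7 m, period T = 5 s
Using v = 2*pi*r / T
v = 2*pi*7 / 5
v = 14*pi / 5
v = 14/5*pi m/s

14/5*pi m/s


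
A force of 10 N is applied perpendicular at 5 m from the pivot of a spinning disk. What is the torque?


Given: F = 10 N, r = 5 m, angle = 90 deg (perpendicular)
Using tau = F * r * sin(90)
sin(90) = 1
tau = 10 * 5 * 1
tau = 50 Nm

50 Nm


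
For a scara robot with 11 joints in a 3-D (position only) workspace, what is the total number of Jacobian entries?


Given: task space dimension = 3, joints = 11
Jacobian is a 3 x 11 matrix
Total entries = rows * columns
Total = 3 * 11
Total = 33

33


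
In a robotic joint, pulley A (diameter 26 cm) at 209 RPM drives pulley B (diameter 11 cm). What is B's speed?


Given: D1 = 26 cm, w1 = 209 RPM, D2 = 11 cm
Using D1*w1 = D2*w2
w2 = D1*w1 / D2
w2 = 26*209 / 11
w2 = 5434 / 11
w2 = 494 RPM

494 RPM


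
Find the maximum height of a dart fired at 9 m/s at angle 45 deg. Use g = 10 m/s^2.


Given: v0 = 9 m/s, theta = 45 deg, g = 10 m/s^2
sin^2(45) = 1/2
Using H = v0^2 * sin^2(theta) / (2*g)
H = 9^2 * 1/2 / (2*10)
H = 81 * 1/2 / 20
H = 81/2 / 20
H = 81/40 m

81/40 m


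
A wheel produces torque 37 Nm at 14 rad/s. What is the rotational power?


Given: tau = 37 Nm, omega = 14 rad/s
Using P = tau * omega
P = 37 * 14
P = 518 W

518 W


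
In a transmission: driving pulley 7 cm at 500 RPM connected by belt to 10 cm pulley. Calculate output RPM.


Given: D1 = 7 cm, w1 = 500 RPM, D2 = 10 cm
Using D1*w1 = D2*w2
w2 = D1*w1 / D2
w2 = 7*500 / 10
w2 = 3500 / 10
w2 = 350 RPM

350 RPM


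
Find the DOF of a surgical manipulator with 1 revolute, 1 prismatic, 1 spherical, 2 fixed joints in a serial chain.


Given: serial robot with 1 revolute, 1 prismatic, 1 spherical, 2 fixed joints
DOF contribution per joint type: revolute=1, prismatic=1, spherical=3, fixed=0
DOF = 1*1 + 1*1 + 1*3 + 2*0
DOF = 5

5


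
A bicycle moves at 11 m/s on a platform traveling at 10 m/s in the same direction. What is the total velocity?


Given: object velocity = 11 m/s, platform velocity = 10 m/s (same direction)
Using classical velocity addition: v_total = v_object + v_platform
v_total = 11 + 10
v_total = 21 m/s

21 m/s


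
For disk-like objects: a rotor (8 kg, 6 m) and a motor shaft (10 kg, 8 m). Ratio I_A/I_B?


Given: M1=8 kg, R1=6 m, M2=10 kg, R2=8 m
For a disk: I = (1/2)*M*R^2, so I_A/I_B = (M1*R1^2)/(M2*R2^2)
M1*R1^2 = 8*36 = 288
M2*R2^2 = 10*64 = 640
I_A/I_B = 288/640 = 9/20

9/20


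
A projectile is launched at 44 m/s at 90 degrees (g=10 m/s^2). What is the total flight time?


Given: v0 = 44 m/s, theta = 90 deg, g = 10 m/s^2
sin(90) = 1
Using T = 2*v0*sin(theta) / g
T = 2*44*1 / 10
T = 88 / 10
T = 44/5 s

44/5 s


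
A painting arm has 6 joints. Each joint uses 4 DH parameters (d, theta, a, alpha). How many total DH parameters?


Given: 6 joints, 4 DH parameters per joint (d, theta, a, alpha)
Total DH parameters = number_of_joints * 4
Total = 6 * 4
Total = 24

24


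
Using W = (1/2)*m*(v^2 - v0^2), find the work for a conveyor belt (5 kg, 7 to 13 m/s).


Given: m = 5 kg, v0 = 7 m/s, v = 13 m/s
Using W = (1/2)*m*(v^2 - v0^2)
v^2 = 13^2 = 169
v0^2 = 7^2 = 49
v^2 - v0^2 = 169 - 49 = 120
W = (1/2)*5*120 = 300 J

300 J


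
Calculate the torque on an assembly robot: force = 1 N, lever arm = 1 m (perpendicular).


Given: F = 1 N, r = 1 m, angle = 90 deg (perpendicular)
Using tau = F * r * sin(90)
sin(90) = 1
tau = 1 * 1 * 1
tau = 1 Nm

1 Nm


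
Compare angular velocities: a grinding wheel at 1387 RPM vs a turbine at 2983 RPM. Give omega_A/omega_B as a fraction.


Given: RPM_A = 1387, RPM_B = 2983
omega = 2*pi*RPM/60, so omega_A/omega_B = RPM_A / RPM_B
omega_A/omega_B = 1387 / 2983
omega_A/omega_B = 73/157

73/157


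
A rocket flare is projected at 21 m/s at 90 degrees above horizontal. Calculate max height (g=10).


Given: v0 = 21 m/s, theta = 90 deg, g = 10 m/s^2
sin^2(90) = 1
Using H = v0^2 * sin^2(theta) / (2*g)
H = 21^2 * 1 / (2*10)
H = 441 * 1 / 20
H = 441 / 20
H = 441/20 m

441/20 m


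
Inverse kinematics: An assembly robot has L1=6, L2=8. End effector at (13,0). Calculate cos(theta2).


Given: L1 = 6, L2 = 8, target (x, y) = (13, 0)
Using cos(theta2) = (x^2 + y^2 - L1^2 - L2^2) / (2*L1*L2)
x^2 + y^2 = 13^2 + 0 = 169
L1^2 + L2^2 = 36 + 64 = 100
Numerator = 169 - 100 = 69
Denominator = 2*6*8 = 96
cos(theta2) = 69/96 = 23/32

23/32


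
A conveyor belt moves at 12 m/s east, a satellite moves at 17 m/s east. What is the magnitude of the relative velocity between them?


Given: v_A = 12 m/s east, v_B = 17 m/s east
Both move in the same direction; relative speed = |v_A - v_B|
|12 - 17| = |-5|
= 5 m/s

5 m/s


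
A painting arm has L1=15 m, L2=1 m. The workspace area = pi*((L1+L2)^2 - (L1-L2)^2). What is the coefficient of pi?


Given: L1 = 15, L2 = 1
(L1+L2)^2 = (16)^2 = 256
(L1-L2)^2 = (14)^2 = 196
Difference = 256 - 196 = 60
This equals 4*L1*L2 = 4*15*1 = 60
Workspace area = 60*pi

60


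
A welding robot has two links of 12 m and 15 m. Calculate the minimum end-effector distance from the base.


Given: L1 = 12 m, L2 = 15 m
For a 2-link planar arm, min reach = |L1 - L2| (second link folded back)
Min reach = |12 - 15|
Min reach = 3 m

3 m


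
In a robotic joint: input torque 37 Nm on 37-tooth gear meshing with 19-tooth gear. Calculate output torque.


Given: N1 = 37, N2 = 19, T1 = 37 Nm
Using T2/T1 = N2/N1
T2 = T1 * N2 / N1
T2 = 37 * 19 / 37
T2 = 703 / 37
T2 = 19 Nm

19 Nm


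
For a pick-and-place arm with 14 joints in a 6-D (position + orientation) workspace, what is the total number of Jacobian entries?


Given: task space dimension = 6, joints = 14
Jacobian is a 6 x 14 matrix
Total entries = rows * columns
Total = 6 * 14
Total = 84

84


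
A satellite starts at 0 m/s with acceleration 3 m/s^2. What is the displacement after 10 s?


Given: v0 = 0 m/s, a = 3 m/s^2, t = 10 s
Using s = v0*t + (1/2)*a*t^2
s = 0*10 + (1/2)*3*10^2
s = 0 + (1/2)*300
s = 0 + 150
s = 150

150 m


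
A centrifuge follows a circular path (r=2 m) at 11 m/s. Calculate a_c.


Given: v = 11 m/s, r = 2 m
Using a_c = v^2 / r
a_c = 11^2 / 2
a_c = 121 / 2
a_c = 121/2 m/s^2

121/2 m/s^2


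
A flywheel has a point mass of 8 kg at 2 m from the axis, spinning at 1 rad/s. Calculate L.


Given: m = 8 kg, r = 2 m, omega = 1 rad/s
For a point mass: I = m*r^2
I = 8*2^2 = 8*4 = 32
L = I*omega = 32*1
L = 32 kg*m^2/s

32 kg*m^2/s


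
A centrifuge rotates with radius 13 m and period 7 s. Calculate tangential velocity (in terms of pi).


Given: radius r = 13 m, period T = 7 s
Using v = 2*pi*r / T
v = 2*pi*13 / 7
v = 26*pi / 7
v = 26/7*pi m/s

26/7*pi m/s


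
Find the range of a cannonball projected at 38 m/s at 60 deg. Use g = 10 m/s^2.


Given: v0 = 38 m/s, theta = 60 deg, g = 10 m/s^2
sin(2*60) = sin(120) = sqrt(3)/2
Using R = v0^2 * sin(2*theta) / g
R = 38^2 * (sqrt(3)/2) / 10
R = 1444 * sqrt(3) / 20
R = 361/5*sqrt(3) m

361/5*sqrt(3) m


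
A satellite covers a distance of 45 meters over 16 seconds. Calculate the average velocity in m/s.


Given: distance d = 45 m, time t = 16 s
Using v = d / t
v = 45 / 16
v = 45/16 m/s

45/16 m/s


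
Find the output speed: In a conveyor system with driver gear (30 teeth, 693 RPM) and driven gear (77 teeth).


Given: N1 = 30 teeth, w1 = 693 RPM, N2 = 77 teeth
Using N1*w1 = N2*w2
w2 = N1*w1 / N2
w2 = 30*693 / 77
w2 = 20790 / 77
w2 = 270 RPM

270 RPM


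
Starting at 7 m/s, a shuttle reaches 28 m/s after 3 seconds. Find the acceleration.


Given: initial velocity v0 = 7 m/s, final velocity v = 28 m/s, time t = 3 s
Using a = (v - v0) / t
a = (28 - 7) / 3
a = 21 / 3
a = 7 m/s^2

7 m/s^2


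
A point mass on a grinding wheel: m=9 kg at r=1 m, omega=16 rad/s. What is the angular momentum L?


Given: m = 9 kg, r = 1 m, omega = 16 rad/s
For a point mass: I = m*r^2
I = 9*1^2 = 9*1 = 9
L = I*omega = 9*16
L = 144 kg*m^2/s

144 kg*m^2/s


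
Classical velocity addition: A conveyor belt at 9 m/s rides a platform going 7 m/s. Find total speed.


Given: object velocity = 9 m/s, platform velocity = 7 m/s (same direction)
Using classical velocity addition: v_total = v_object + v_platform
v_total = 9 + 7
v_total = 16 m/s

16 m/s


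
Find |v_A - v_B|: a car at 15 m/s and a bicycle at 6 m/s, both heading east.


Given: v_A = 15 m/s east, v_B = 6 m/s east
Both move in the same direction; relative speed = |v_A - v_B|
|15 - 6| = |9|
= 9 m/s

9 m/s


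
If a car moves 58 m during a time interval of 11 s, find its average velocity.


Given: distance d = 58 m, time t = 11 s
Using v = d / t
v = 58 / 11
v = 58/11 m/s

58/11 m/s


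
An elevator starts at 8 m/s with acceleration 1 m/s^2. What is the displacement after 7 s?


Given: v0 = 8 m/s, a = 1 m/s^2, t = 7 s
Using s = v0*t + (1/2)*a*t^2
s = 8*7 + (1/2)*1*7^2
s = 56 + (1/2)*49
s = 56 + 49/2
s = 161/2

161/2 m


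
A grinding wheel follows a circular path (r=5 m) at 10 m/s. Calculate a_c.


Given: v = 10 m/s, r = 5 m
Using a_c = v^2 / r
a_c = 10^2 / 5
a_c = 100 / 5
a_c = 20 m/s^2

20 m/s^2


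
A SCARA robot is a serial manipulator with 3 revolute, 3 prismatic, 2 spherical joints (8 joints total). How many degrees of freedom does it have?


Given: serial robot with 3 revolute, 3 prismatic, 2 spherical joints
DOF contribution per joint type: revolute=1, prismatic=1, spherical=3, fixed=0
DOF = 3*1 + 3*1 + 2*3
DOF = 12

12


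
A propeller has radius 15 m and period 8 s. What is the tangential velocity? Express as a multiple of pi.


Given: radius r = 15 m, period T = 8 s
Using v = 2*pi*r / T
v = 2*pi*15 / 8
v = 30*pi / 8
v = 15/4*pi m/s

15/4*pi m/s


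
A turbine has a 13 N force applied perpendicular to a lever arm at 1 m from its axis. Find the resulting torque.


Given: F = 13 N, r = 1 m, angle = 90 deg (perpendicular)
Using tau = F * r * sin(90)
sin(90) = 1
tau = 13 * 1 * 1
tau = 13 Nm

13 Nm


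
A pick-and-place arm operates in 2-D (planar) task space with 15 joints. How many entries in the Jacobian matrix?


Given: task space dimension = 2, joints = 15
Jacobian is a 2 x 15 matrix
Total entries = rows * columns
Total = 2 * 15
Total = 30

30


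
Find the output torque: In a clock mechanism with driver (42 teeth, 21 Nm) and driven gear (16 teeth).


Given: N1 = 42, N2 = 16, T1 = 21 Nm
Using T2/T1 = N2/N1
T2 = T1 * N2 / N1
T2 = 21 * 16 / 42
T2 = 336 / 42
T2 = 8 Nm

8 Nm


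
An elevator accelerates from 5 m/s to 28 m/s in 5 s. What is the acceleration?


Given: initial velocity v0 = 5 m/s, final velocity v = 28 m/s, time t = 5 s
Using a = (v - v0) / t
a = (28 - 5) / 5
a = 23 / 5
a = 23/5 m/s^2

23/5 m/s^2


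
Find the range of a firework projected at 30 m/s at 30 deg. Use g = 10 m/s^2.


Given: v0 = 30 m/s, theta = 30 deg, g = 10 m/s^2
sin(2*30) = sin(60) = sqrt(3)/2
Using R = v0^2 * sin(2*theta) / g
R = 30^2 * (sqrt(3)/2) / 10
R = 900 * sqrt(3) / 20
R = 45*sqrt(3) m

45*sqrt(3) m


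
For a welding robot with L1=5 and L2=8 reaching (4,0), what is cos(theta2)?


Given: L1 = 5, L2 = 8, target (x, y) = (4, 0)
Using cos(theta2) = (x^2 + y^2 - L1^2 - L2^2) / (2*L1*L2)
x^2 + y^2 = 4^2 + 0 = 16
L1^2 + L2^2 = 25 + 64 = 89
Numerator = 16 - 89 = -73
Denominator = 2*5*8 = 80
cos(theta2) = -73/80 = -73/80

-73/80


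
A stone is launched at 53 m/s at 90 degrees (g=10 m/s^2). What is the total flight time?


Given: v0 = 53 m/s, theta = 90 deg, g = 10 m/s^2
sin(90) = 1
Using T = 2*v0*sin(theta) / g
T = 2*53*1 / 10
T = 106 / 10
T = 53/5 s

53/5 s


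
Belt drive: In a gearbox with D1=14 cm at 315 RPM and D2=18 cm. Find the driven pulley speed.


Given: D1 = 14 cm, w1 = 315 RPM, D2 = 18 cm
Using D1*w1 = D2*w2
w2 = D1*w1 / D2
w2 = 14*315 / 18
w2 = 4410 / 18
w2 = 245 RPM

245 RPM


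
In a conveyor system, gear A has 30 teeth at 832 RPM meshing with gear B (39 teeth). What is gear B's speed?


Given: N1 = 30 teeth, w1 = 832 RPM, N2 = 39 teeth
Using N1*w1 = N2*w2
w2 = N1*w1 / N2
w2 = 30*832 / 39
w2 = 24960 / 39
w2 = 640 RPM

640 RPM


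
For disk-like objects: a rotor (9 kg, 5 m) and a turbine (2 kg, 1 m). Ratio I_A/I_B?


Given: M1=9 kg, R1=5 m, M2=2 kg, R2=1 m
For a disk: I = (1/2)*M*R^2, so I_A/I_B = (M1*R1^2)/(M2*R2^2)
M1*R1^2 = 9*25 = 225
M2*R2^2 = 2*1 = 2
I_A/I_B = 225/2 = 225/2

225/2


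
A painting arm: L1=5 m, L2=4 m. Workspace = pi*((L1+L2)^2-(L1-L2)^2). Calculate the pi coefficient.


Given: L1 = 5, L2 = 4
(L1+L2)^2 = (9)^2 = 81
(L1-L2)^2 = (1)^2 = 1
Difference = 81 - 1 = 80
This equals 4*L1*L2 = 4*5*4 = 80
Workspace area = 80*pi

80


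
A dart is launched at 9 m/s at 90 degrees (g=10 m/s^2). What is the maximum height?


Given: v0 = 9 m/s, theta = 90 deg, g = 10 m/s^2
sin^2(90) = 1
Using H = v0^2 * sin^2(theta) / (2*g)
H = 9^2 * 1 / (2*10)
H = 81 * 1 / 20
H = 81 / 20
H = 81/20 m

81/20 m


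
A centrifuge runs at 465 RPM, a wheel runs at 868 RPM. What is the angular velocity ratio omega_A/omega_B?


Given: RPM_A = 465, RPM_B = 868
omega = 2*pi*RPM/60, so omega_A/omega_B = RPM_A / RPM_B
omega_A/omega_B = 465 / 868
omega_A/omega_B = 15/28

15/28


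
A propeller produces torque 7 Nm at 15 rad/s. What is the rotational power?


Given: tau = 7 Nm, omega = 15 rad/s
Using P = tau * omega
P = 7 * 15
P = 105 W

105 W


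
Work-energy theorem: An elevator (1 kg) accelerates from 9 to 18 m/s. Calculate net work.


Given: m = 1 kg, v0 = 9 m/s, v = 18 m/s
Using W = (1/2)*m*(v^2 - v0^2)
v^2 = 18^2 = 324
v0^2 = 9^2 = 81
v^2 - v0^2 = 324 - 81 = 243
W = (1/2)*1*243 = 243/2 J

243/2 J


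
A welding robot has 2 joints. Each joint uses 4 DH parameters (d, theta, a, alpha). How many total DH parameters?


Given: 2 joints, 4 DH parameters per joint (d, theta, a, alpha)
Total DH parameters = number_of_joints * 4
Total = 2 * 4
Total = 8

8


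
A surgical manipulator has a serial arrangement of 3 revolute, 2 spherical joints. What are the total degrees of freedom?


Given: serial robot with 3 revolute, 2 spherical joints
DOF contribution per joint type: revolute=1, prismatic=1, spherical=3, fixed=0
DOF = 3*1 + 2*3
DOF = 9

9


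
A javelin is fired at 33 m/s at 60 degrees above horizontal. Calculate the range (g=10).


Given: v0 = 33 m/s, theta = 60 deg, g = 10 m/s^2
sin(2*60) = sin(120) = sqrt(3)/2
Using R = v0^2 * sin(2*theta) / g
R = 33^2 * (sqrt(3)/2) / 10
R = 1089 * sqrt(3) / 20
R = 1089/20*sqrt(3) m

1089/20*sqrt(3) m


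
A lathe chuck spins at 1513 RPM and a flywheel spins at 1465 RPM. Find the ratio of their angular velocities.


Given: RPM_A = 1513, RPM_B = 1465
omega = 2*pi*RPM/60, so omega_A/omega_B = RPM_A / RPM_B
omega_A/omega_B = 1513 / 1465
omega_A/omega_B = 1513/1465

1513/1465


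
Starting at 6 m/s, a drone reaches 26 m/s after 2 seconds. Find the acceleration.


Given: initial velocity v0 = 6 m/s, final velocity v = 26 m/s, time t = 2 s
Using a = (v - v0) / t
a = (26 - 6) / 2
a = 20 / 2
a = 10 m/s^2

10 m/s^2


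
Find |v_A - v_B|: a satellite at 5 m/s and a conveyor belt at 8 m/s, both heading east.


Given: v_A = 5 m/s east, v_B = 8 m/s east
Both move in the same direction; relative speed = |v_A - v_B|
|5 - 8| = |-3|
= 3 m/s

3 m/s


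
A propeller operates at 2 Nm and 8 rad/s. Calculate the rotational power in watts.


Given: tau = 2 Nm, omega = 8 rad/s
Using P = tau * omega
P = 2 * 8
P = 16 W

16 W


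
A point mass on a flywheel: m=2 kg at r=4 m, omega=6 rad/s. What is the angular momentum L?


Given: m = 2 kg, r = 4 m, omega = 6 rad/s
For a point mass: I = m*r^2
I = 2*4^2 = 2*16 = 32
L = I*omega = 32*6
L = 192 kg*m^2/s

192 kg*m^2/s


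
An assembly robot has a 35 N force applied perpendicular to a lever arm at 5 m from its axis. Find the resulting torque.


Given: F = 35 N, r = 5 m, angle = 90 deg (perpendicular)
Using tau = F * r * sin(90)
sin(90) = 1
tau = 35 * 5 * 1
tau = 175 Nm

175 Nm


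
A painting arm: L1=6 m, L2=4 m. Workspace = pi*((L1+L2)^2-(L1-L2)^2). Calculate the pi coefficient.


Given: L1 = 6, L2 = 4
(L1+L2)^2 = (10)^2 = 100
(L1-L2)^2 = (2)^2 = 4
Difference = 100 - 4 = 96
This equals 4*L1*L2 = 4*6*4 = 96
Workspace area = 96*pi

96


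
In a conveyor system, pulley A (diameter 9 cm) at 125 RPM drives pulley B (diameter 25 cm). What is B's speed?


Given: D1 = 9 cm, w1 = 125 RPM, D2 = 25 cm
Using D1*w1 = D2*w2
w2 = D1*w1 / D2
w2 = 9*125 / 25
w2 = 1125 / 25
w2 = 45 RPM

45 RPM


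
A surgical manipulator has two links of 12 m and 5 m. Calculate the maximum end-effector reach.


Given: L1 = 12 m, L2 = 5 m
For a 2-link planar arm, max reach = L1 + L2 (fully extended)
Max reach = 12 + 5
Max reach = 17 m

17 m


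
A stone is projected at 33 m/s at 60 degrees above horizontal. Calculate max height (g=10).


Given: v0 = 33 m/s, theta = 60 deg, g = 10 m/s^2
sin^2(60) = 3/4
Using H = v0^2 * sin^2(theta) / (2*g)
H = 33^2 * 3/4 / (2*10)
H = 1089 * 3/4 / 20
H = 3267/4 / 20
H = 3267/80 m

3267/80 m


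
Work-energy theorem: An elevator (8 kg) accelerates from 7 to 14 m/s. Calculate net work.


Given: m = 8 kg, v0 = 7 m/s, v = 14 m/s
Using W = (1/2)*m*(v^2 - v0^2)
v^2 = 14^2 = 196
v0^2 = 7^2 = 49
v^2 - v0^2 = 196 - 49 = 147
W = (1/2)*8*147 = 588 J

588 J


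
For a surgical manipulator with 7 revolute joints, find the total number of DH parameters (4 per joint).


Given: 7 joints, 4 DH parameters per joint (d, theta, a, alpha)
Total DH parameters = number_of_joints * 4
Total = 7 * 4
Total = 28

28


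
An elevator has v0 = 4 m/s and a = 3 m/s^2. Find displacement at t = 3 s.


Given: v0 = 4 m/s, a = 3 m/s^2, t = 3 s
Using s = v0*t + (1/2)*a*t^2
s = 4*3 + (1/2)*3*3^2
s = 12 + (1/2)*27
s = 12 + 27/2
s = 51/2

51/2 m


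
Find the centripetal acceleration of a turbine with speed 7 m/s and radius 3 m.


Given: v = 7 m/s, r = 3 m
Using a_c = v^2 / r
a_c = 7^2 / 3
a_c = 49 / 3
a_c = 49/3 m/s^2

49/3 m/s^2


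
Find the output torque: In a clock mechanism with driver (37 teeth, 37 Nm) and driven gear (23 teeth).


Given: N1 = 37, N2 = 23, T1 = 37 Nm
Using T2/T1 = N2/N1
T2 = T1 * N2 / N1
T2 = 37 * 23 / 37
T2 = 851 / 37
T2 = 23 Nm

23 Nm


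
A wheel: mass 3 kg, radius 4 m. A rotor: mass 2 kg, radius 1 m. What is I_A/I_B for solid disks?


Given: M1=3 kg, R1=4 m, M2=2 kg, R2=1 m
For a disk: I = (1/2)*M*R^2, so I_A/I_B = (M1*R1^2)/(M2*R2^2)
M1*R1^2 = 3*16 = 48
M2*R2^2 = 2*1 = 2
I_A/I_B = 48/2 = 24

24


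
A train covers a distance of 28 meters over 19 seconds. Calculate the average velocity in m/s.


Given: distance d = 28 m, time t = 19 s
Using v = d / t
v = 28 / 19
v = 28/19 m/s

28/19 m/s


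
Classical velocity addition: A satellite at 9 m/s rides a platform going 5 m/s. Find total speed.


Given: object velocity = 9 m/s, platform velocity = 5 m/s (same direction)
Using classical velocity addition: v_total = v_object + v_platform
v_total = 9 + 5
v_total = 14 m/s

14 m/s


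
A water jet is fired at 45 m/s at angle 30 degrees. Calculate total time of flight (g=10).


Given: v0 = 45 m/s, theta = 30 deg, g = 10 m/s^2
sin(30) = 1/2
Using T = 2*v0*sin(theta) / g
T = 2*45*1/2 / 10
T = 45 / 10
T = 9/2 s

9/2 s


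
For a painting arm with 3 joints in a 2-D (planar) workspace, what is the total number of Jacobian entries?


Given: task space dimension = 2, joints = 3
Jacobian is a 2 x 3 matrix
Total entries = rows * columns
Total = 2 * 3
Total = 6

6


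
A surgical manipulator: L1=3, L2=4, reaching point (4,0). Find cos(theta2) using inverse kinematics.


Given: L1 = 3, L2 = 4, target (x, y) = (4, 0)
Using cos(theta2) = (x^2 + y^2 - L1^2 - L2^2) / (2*L1*L2)
x^2 + y^2 = 4^2 + 0 = 16
L1^2 + L2^2 = 9 + 16 = 25
Numerator = 16 - 25 = -9
Denominator = 2*3*4 = 24
cos(theta2) = -9/24 = -3/8

-3/8


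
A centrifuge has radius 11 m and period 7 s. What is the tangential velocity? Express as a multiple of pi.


Given: radius r = 11 m, period T = 7 s
Using v = 2*pi*r / T
v = 2*pi*11 / 7
v = 22*pi / 7
v = 22/7*pi m/s

22/7*pi m/s


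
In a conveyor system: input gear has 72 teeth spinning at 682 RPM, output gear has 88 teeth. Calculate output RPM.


Given: N1 = 72 teeth, w1 = 682 RPM, N2 = 88 teeth
Using N1*w1 = N2*w2
w2 = N1*w1 / N2
w2 = 72*682 / 88
w2 = 49104 / 88
w2 = 558 RPM

558 RPM


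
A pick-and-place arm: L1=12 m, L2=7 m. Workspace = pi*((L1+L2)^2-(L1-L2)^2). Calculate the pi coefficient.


Given: L1 = 12, L2 = 7
(L1+L2)^2 = (19)^2 = 361
(L1-L2)^2 = (5)^2 = 25
Difference = 361 - 25 = 336
This equals 4*L1*L2 = 4*12*7 = 336
Workspace area = 336*pi

336
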